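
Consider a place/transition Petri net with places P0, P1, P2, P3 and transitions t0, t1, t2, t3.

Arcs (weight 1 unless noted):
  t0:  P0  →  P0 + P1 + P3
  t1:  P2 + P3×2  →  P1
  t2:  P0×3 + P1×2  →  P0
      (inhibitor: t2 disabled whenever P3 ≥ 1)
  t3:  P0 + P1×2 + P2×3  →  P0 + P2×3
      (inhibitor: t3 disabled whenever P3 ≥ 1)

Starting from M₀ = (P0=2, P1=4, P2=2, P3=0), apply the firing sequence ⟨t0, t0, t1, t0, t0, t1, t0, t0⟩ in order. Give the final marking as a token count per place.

step 1: fire t0:  (P0=2, P1=4, P2=2, P3=0) → (P0=2, P1=5, P2=2, P3=1)
step 2: fire t0:  (P0=2, P1=5, P2=2, P3=1) → (P0=2, P1=6, P2=2, P3=2)
step 3: fire t1:  (P0=2, P1=6, P2=2, P3=2) → (P0=2, P1=7, P2=1, P3=0)
step 4: fire t0:  (P0=2, P1=7, P2=1, P3=0) → (P0=2, P1=8, P2=1, P3=1)
step 5: fire t0:  (P0=2, P1=8, P2=1, P3=1) → (P0=2, P1=9, P2=1, P3=2)
step 6: fire t1:  (P0=2, P1=9, P2=1, P3=2) → (P0=2, P1=10, P2=0, P3=0)
step 7: fire t0:  (P0=2, P1=10, P2=0, P3=0) → (P0=2, P1=11, P2=0, P3=1)
step 8: fire t0:  (P0=2, P1=11, P2=0, P3=1) → (P0=2, P1=12, P2=0, P3=2)

(P0=2, P1=12, P2=0, P3=2)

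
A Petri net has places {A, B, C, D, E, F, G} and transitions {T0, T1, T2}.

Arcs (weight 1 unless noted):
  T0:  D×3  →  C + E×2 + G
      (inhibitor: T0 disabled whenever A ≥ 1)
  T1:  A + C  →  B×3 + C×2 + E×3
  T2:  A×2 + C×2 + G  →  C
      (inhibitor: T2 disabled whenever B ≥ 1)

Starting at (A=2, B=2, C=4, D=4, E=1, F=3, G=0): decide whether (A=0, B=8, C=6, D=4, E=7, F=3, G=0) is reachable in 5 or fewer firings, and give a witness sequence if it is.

YES — reachable via ⟨T1, T1⟩ (2 firings)

step 1: fire T1:  (A=2, B=2, C=4, D=4, E=1, F=3, G=0) → (A=1, B=5, C=5, D=4, E=4, F=3, G=0)
step 2: fire T1:  (A=1, B=5, C=5, D=4, E=4, F=3, G=0) → (A=0, B=8, C=6, D=4, E=7, F=3, G=0)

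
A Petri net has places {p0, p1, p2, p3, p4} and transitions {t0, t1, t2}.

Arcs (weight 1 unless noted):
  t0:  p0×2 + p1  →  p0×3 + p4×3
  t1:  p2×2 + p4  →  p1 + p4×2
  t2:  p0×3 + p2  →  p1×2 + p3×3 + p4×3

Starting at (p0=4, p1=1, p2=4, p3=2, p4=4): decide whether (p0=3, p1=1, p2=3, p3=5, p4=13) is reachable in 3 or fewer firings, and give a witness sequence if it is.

YES — reachable via ⟨t0, t2, t0⟩ (3 firings)

step 1: fire t0:  (p0=4, p1=1, p2=4, p3=2, p4=4) → (p0=5, p1=0, p2=4, p3=2, p4=7)
step 2: fire t2:  (p0=5, p1=0, p2=4, p3=2, p4=7) → (p0=2, p1=2, p2=3, p3=5, p4=10)
step 3: fire t0:  (p0=2, p1=2, p2=3, p3=5, p4=10) → (p0=3, p1=1, p2=3, p3=5, p4=13)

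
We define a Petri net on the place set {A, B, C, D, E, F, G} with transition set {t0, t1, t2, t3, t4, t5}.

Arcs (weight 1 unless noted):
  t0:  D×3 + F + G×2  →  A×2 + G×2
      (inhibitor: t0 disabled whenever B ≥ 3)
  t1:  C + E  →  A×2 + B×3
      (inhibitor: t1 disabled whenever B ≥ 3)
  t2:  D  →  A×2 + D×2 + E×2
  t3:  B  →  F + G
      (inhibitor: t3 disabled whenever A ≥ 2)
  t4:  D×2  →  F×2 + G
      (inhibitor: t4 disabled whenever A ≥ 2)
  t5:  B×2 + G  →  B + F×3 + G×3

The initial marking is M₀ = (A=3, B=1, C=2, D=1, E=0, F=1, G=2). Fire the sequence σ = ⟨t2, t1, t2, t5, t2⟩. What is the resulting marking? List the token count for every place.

(A=11, B=3, C=1, D=4, E=5, F=4, G=4)

step 1: fire t2:  (A=3, B=1, C=2, D=1, E=0, F=1, G=2) → (A=5, B=1, C=2, D=2, E=2, F=1, G=2)
step 2: fire t1:  (A=5, B=1, C=2, D=2, E=2, F=1, G=2) → (A=7, B=4, C=1, D=2, E=1, F=1, G=2)
step 3: fire t2:  (A=7, B=4, C=1, D=2, E=1, F=1, G=2) → (A=9, B=4, C=1, D=3, E=3, F=1, G=2)
step 4: fire t5:  (A=9, B=4, C=1, D=3, E=3, F=1, G=2) → (A=9, B=3, C=1, D=3, E=3, F=4, G=4)
step 5: fire t2:  (A=9, B=3, C=1, D=3, E=3, F=4, G=4) → (A=11, B=3, C=1, D=4, E=5, F=4, G=4)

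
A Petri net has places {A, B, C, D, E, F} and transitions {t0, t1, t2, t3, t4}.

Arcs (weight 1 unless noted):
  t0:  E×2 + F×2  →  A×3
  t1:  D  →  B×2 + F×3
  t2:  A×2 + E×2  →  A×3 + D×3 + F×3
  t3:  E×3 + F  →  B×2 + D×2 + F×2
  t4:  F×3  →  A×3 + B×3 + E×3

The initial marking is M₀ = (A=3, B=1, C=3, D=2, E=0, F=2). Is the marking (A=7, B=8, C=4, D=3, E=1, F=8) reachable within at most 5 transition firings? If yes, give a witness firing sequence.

NO — not reachable within 5 firings

depth 0: 1 marking
depth 1: 2 markings reached so far
depth 2: 4 markings reached so far
depth 3: 8 markings reached so far
depth 4: 14 markings reached so far
depth 5: 22 markings reached so far
target is not among the 22 markings reachable within 5 steps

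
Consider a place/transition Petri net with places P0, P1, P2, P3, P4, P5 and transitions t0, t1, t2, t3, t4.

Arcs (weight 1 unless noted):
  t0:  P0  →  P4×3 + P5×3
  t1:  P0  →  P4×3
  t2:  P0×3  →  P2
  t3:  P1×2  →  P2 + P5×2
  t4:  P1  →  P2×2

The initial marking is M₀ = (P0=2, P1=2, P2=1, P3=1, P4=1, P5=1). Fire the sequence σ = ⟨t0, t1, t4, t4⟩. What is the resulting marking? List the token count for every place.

(P0=0, P1=0, P2=5, P3=1, P4=7, P5=4)

step 1: fire t0:  (P0=2, P1=2, P2=1, P3=1, P4=1, P5=1) → (P0=1, P1=2, P2=1, P3=1, P4=4, P5=4)
step 2: fire t1:  (P0=1, P1=2, P2=1, P3=1, P4=4, P5=4) → (P0=0, P1=2, P2=1, P3=1, P4=7, P5=4)
step 3: fire t4:  (P0=0, P1=2, P2=1, P3=1, P4=7, P5=4) → (P0=0, P1=1, P2=3, P3=1, P4=7, P5=4)
step 4: fire t4:  (P0=0, P1=1, P2=3, P3=1, P4=7, P5=4) → (P0=0, P1=0, P2=5, P3=1, P4=7, P5=4)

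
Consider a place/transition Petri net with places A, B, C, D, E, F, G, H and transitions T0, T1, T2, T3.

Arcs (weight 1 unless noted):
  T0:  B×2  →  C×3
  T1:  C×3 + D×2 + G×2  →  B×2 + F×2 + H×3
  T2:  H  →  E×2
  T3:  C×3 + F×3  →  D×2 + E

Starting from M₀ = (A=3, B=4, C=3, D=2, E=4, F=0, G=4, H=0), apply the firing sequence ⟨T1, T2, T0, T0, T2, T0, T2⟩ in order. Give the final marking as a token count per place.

step 1: fire T1:  (A=3, B=4, C=3, D=2, E=4, F=0, G=4, H=0) → (A=3, B=6, C=0, D=0, E=4, F=2, G=2, H=3)
step 2: fire T2:  (A=3, B=6, C=0, D=0, E=4, F=2, G=2, H=3) → (A=3, B=6, C=0, D=0, E=6, F=2, G=2, H=2)
step 3: fire T0:  (A=3, B=6, C=0, D=0, E=6, F=2, G=2, H=2) → (A=3, B=4, C=3, D=0, E=6, F=2, G=2, H=2)
step 4: fire T0:  (A=3, B=4, C=3, D=0, E=6, F=2, G=2, H=2) → (A=3, B=2, C=6, D=0, E=6, F=2, G=2, H=2)
step 5: fire T2:  (A=3, B=2, C=6, D=0, E=6, F=2, G=2, H=2) → (A=3, B=2, C=6, D=0, E=8, F=2, G=2, H=1)
step 6: fire T0:  (A=3, B=2, C=6, D=0, E=8, F=2, G=2, H=1) → (A=3, B=0, C=9, D=0, E=8, F=2, G=2, H=1)
step 7: fire T2:  (A=3, B=0, C=9, D=0, E=8, F=2, G=2, H=1) → (A=3, B=0, C=9, D=0, E=10, F=2, G=2, H=0)

(A=3, B=0, C=9, D=0, E=10, F=2, G=2, H=0)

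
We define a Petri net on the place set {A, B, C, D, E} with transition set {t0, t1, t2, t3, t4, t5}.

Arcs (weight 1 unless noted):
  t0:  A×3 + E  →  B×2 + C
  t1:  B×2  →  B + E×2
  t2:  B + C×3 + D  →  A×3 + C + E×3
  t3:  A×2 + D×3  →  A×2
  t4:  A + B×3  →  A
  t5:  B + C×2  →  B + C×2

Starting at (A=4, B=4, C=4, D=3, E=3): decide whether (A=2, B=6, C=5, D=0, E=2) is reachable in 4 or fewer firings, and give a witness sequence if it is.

NO — not reachable within 4 firings

depth 0: 1 marking
depth 1: 6 markings reached so far
depth 2: 16 markings reached so far
depth 3: 29 markings reached so far
depth 4: 43 markings reached so far
target is not among the 43 markings reachable within 4 steps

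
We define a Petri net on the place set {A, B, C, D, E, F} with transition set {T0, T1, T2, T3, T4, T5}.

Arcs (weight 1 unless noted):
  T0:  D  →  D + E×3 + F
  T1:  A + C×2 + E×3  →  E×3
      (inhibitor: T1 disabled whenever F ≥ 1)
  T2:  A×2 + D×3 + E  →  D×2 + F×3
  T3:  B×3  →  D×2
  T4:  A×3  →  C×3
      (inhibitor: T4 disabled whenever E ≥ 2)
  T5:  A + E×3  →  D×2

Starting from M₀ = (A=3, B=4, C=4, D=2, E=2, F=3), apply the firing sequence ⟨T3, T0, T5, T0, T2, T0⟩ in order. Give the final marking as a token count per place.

step 1: fire T3:  (A=3, B=4, C=4, D=2, E=2, F=3) → (A=3, B=1, C=4, D=4, E=2, F=3)
step 2: fire T0:  (A=3, B=1, C=4, D=4, E=2, F=3) → (A=3, B=1, C=4, D=4, E=5, F=4)
step 3: fire T5:  (A=3, B=1, C=4, D=4, E=5, F=4) → (A=2, B=1, C=4, D=6, E=2, F=4)
step 4: fire T0:  (A=2, B=1, C=4, D=6, E=2, F=4) → (A=2, B=1, C=4, D=6, E=5, F=5)
step 5: fire T2:  (A=2, B=1, C=4, D=6, E=5, F=5) → (A=0, B=1, C=4, D=5, E=4, F=8)
step 6: fire T0:  (A=0, B=1, C=4, D=5, E=4, F=8) → (A=0, B=1, C=4, D=5, E=7, F=9)

(A=0, B=1, C=4, D=5, E=7, F=9)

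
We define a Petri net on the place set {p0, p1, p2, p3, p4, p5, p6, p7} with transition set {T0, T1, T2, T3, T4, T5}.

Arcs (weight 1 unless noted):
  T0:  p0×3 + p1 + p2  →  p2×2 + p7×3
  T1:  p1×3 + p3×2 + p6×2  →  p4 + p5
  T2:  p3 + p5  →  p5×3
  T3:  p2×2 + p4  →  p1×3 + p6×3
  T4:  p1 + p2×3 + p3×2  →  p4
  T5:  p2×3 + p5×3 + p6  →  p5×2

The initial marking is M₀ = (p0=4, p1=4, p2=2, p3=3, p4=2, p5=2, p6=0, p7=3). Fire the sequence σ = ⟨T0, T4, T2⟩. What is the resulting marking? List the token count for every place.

step 1: fire T0:  (p0=4, p1=4, p2=2, p3=3, p4=2, p5=2, p6=0, p7=3) → (p0=1, p1=3, p2=3, p3=3, p4=2, p5=2, p6=0, p7=6)
step 2: fire T4:  (p0=1, p1=3, p2=3, p3=3, p4=2, p5=2, p6=0, p7=6) → (p0=1, p1=2, p2=0, p3=1, p4=3, p5=2, p6=0, p7=6)
step 3: fire T2:  (p0=1, p1=2, p2=0, p3=1, p4=3, p5=2, p6=0, p7=6) → (p0=1, p1=2, p2=0, p3=0, p4=3, p5=4, p6=0, p7=6)

(p0=1, p1=2, p2=0, p3=0, p4=3, p5=4, p6=0, p7=6)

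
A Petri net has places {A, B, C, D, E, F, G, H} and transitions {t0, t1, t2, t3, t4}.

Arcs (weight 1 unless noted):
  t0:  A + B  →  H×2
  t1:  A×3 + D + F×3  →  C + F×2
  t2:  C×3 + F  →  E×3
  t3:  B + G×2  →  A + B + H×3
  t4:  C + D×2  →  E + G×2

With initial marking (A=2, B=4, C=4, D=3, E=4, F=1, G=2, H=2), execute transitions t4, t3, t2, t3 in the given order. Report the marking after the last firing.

step 1: fire t4:  (A=2, B=4, C=4, D=3, E=4, F=1, G=2, H=2) → (A=2, B=4, C=3, D=1, E=5, F=1, G=4, H=2)
step 2: fire t3:  (A=2, B=4, C=3, D=1, E=5, F=1, G=4, H=2) → (A=3, B=4, C=3, D=1, E=5, F=1, G=2, H=5)
step 3: fire t2:  (A=3, B=4, C=3, D=1, E=5, F=1, G=2, H=5) → (A=3, B=4, C=0, D=1, E=8, F=0, G=2, H=5)
step 4: fire t3:  (A=3, B=4, C=0, D=1, E=8, F=0, G=2, H=5) → (A=4, B=4, C=0, D=1, E=8, F=0, G=0, H=8)

(A=4, B=4, C=0, D=1, E=8, F=0, G=0, H=8)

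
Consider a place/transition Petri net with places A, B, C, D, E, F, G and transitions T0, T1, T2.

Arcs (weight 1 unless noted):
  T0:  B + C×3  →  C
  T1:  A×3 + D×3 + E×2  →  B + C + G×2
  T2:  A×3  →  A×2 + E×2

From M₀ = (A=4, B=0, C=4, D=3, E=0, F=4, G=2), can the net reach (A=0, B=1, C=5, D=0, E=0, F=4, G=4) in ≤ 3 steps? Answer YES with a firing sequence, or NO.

YES — reachable via ⟨T2, T1⟩ (2 firings)

step 1: fire T2:  (A=4, B=0, C=4, D=3, E=0, F=4, G=2) → (A=3, B=0, C=4, D=3, E=2, F=4, G=2)
step 2: fire T1:  (A=3, B=0, C=4, D=3, E=2, F=4, G=2) → (A=0, B=1, C=5, D=0, E=0, F=4, G=4)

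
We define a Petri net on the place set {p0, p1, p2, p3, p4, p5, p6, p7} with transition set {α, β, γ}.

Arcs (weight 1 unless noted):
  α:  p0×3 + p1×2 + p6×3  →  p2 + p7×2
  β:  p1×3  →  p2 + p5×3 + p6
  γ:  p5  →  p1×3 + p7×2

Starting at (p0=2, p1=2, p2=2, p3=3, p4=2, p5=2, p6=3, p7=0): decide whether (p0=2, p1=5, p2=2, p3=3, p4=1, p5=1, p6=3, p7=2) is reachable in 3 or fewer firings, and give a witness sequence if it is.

depth 0: 1 marking
depth 1: 2 markings reached so far
depth 2: 4 markings reached so far
depth 3: 5 markings reached so far
target is not among the 5 markings reachable within 3 steps

NO — not reachable within 3 firings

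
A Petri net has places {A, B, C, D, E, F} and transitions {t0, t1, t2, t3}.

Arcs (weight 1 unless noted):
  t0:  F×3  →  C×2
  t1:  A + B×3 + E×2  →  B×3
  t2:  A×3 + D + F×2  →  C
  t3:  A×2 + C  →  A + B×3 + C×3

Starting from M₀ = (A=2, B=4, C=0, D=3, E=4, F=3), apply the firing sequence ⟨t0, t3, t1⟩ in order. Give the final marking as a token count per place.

step 1: fire t0:  (A=2, B=4, C=0, D=3, E=4, F=3) → (A=2, B=4, C=2, D=3, E=4, F=0)
step 2: fire t3:  (A=2, B=4, C=2, D=3, E=4, F=0) → (A=1, B=7, C=4, D=3, E=4, F=0)
step 3: fire t1:  (A=1, B=7, C=4, D=3, E=4, F=0) → (A=0, B=7, C=4, D=3, E=2, F=0)

(A=0, B=7, C=4, D=3, E=2, F=0)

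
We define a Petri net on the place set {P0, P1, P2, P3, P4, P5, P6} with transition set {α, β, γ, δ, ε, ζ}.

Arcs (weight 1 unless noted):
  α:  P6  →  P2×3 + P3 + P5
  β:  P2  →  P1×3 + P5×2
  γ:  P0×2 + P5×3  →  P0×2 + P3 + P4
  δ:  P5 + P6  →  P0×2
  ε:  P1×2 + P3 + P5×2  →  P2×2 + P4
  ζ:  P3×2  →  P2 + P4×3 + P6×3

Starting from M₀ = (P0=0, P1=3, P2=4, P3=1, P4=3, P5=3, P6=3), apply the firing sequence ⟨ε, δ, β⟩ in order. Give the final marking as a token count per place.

step 1: fire ε:  (P0=0, P1=3, P2=4, P3=1, P4=3, P5=3, P6=3) → (P0=0, P1=1, P2=6, P3=0, P4=4, P5=1, P6=3)
step 2: fire δ:  (P0=0, P1=1, P2=6, P3=0, P4=4, P5=1, P6=3) → (P0=2, P1=1, P2=6, P3=0, P4=4, P5=0, P6=2)
step 3: fire β:  (P0=2, P1=1, P2=6, P3=0, P4=4, P5=0, P6=2) → (P0=2, P1=4, P2=5, P3=0, P4=4, P5=2, P6=2)

(P0=2, P1=4, P2=5, P3=0, P4=4, P5=2, P6=2)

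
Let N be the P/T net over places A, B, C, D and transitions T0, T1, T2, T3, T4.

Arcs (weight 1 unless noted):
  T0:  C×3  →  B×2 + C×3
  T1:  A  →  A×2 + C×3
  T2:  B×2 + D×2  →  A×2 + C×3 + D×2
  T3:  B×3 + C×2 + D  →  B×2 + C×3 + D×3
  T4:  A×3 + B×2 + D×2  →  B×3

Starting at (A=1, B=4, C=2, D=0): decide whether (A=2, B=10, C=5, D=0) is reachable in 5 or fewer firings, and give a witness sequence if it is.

step 1: fire T1:  (A=1, B=4, C=2, D=0) → (A=2, B=4, C=5, D=0)
step 2: fire T0:  (A=2, B=4, C=5, D=0) → (A=2, B=6, C=5, D=0)
step 3: fire T0:  (A=2, B=6, C=5, D=0) → (A=2, B=8, C=5, D=0)
step 4: fire T0:  (A=2, B=8, C=5, D=0) → (A=2, B=10, C=5, D=0)

YES — reachable via ⟨T1, T0, T0, T0⟩ (4 firings)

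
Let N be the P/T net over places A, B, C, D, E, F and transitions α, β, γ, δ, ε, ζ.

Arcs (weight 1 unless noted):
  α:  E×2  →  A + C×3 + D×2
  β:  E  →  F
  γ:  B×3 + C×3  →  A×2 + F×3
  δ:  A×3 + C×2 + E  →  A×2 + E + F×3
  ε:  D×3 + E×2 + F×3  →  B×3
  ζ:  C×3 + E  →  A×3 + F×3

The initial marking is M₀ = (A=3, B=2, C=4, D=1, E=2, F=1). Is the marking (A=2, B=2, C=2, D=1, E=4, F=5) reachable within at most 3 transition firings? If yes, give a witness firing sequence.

depth 0: 1 marking
depth 1: 5 markings reached so far
depth 2: 9 markings reached so far
depth 3: 10 markings reached so far
target is not among the 10 markings reachable within 3 steps

NO — not reachable within 3 firings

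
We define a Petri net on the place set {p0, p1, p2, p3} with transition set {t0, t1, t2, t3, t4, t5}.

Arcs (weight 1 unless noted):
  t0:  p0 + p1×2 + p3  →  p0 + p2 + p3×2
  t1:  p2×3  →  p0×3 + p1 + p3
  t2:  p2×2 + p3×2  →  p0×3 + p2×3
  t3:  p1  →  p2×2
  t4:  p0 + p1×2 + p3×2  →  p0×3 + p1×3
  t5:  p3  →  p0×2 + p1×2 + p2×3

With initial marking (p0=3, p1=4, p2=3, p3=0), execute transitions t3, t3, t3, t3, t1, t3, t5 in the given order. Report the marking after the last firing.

step 1: fire t3:  (p0=3, p1=4, p2=3, p3=0) → (p0=3, p1=3, p2=5, p3=0)
step 2: fire t3:  (p0=3, p1=3, p2=5, p3=0) → (p0=3, p1=2, p2=7, p3=0)
step 3: fire t3:  (p0=3, p1=2, p2=7, p3=0) → (p0=3, p1=1, p2=9, p3=0)
step 4: fire t3:  (p0=3, p1=1, p2=9, p3=0) → (p0=3, p1=0, p2=11, p3=0)
step 5: fire t1:  (p0=3, p1=0, p2=11, p3=0) → (p0=6, p1=1, p2=8, p3=1)
step 6: fire t3:  (p0=6, p1=1, p2=8, p3=1) → (p0=6, p1=0, p2=10, p3=1)
step 7: fire t5:  (p0=6, p1=0, p2=10, p3=1) → (p0=8, p1=2, p2=13, p3=0)

(p0=8, p1=2, p2=13, p3=0)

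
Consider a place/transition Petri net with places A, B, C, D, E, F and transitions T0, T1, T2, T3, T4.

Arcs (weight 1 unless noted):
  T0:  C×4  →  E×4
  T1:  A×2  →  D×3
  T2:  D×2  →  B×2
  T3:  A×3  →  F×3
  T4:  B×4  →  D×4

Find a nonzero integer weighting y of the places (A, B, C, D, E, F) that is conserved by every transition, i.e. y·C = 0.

Incidence matrix C (rows=places, cols=transitions):
       T0   T1   T2   T3   T4
    A   0   -2    0   -3    0
    B   0    0    2    0   -4
    C  -4    0    0    0    0
    D   0    3   -2    0    4
    E   4    0    0    0    0
    F   0    0    0    3    0

Candidate y = [0, 0, 1, 0, 1, 0]; check y·C column-wise:
  col T0: 1·-4 + 1·4 = 0
  col T1: 0·-2 + 1·0 + 0·3 + 1·0 = 0
  col T2: 0·2 + 1·0 + 0·-2 + 1·0 = 0
  col T3: 0·-3 + 1·0 + 1·0 + 0·3 = 0
  col T4: 0·-4 + 1·0 + 0·4 + 1·0 = 0

y = (A:0, B:0, C:1, D:0, E:1, F:0)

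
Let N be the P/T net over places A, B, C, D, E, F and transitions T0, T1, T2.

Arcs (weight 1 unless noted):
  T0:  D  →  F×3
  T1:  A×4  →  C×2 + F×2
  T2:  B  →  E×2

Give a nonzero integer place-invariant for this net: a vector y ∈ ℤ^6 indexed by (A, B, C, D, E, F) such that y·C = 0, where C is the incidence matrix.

y = (A:1, B:0, C:2, D:0, E:0, F:0)

Incidence matrix C (rows=places, cols=transitions):
       T0   T1   T2
    A   0   -4    0
    B   0    0   -1
    C   0    2    0
    D  -1    0    0
    E   0    0    2
    F   3    2    0

Candidate y = [1, 0, 2, 0, 0, 0]; check y·C column-wise:
  col T0: 1·0 + 2·0 + 0·-1 + 0·3 = 0
  col T1: 1·-4 + 2·2 + 0·2 = 0
  col T2: 1·0 + 0·-1 + 2·0 + 0·2 = 0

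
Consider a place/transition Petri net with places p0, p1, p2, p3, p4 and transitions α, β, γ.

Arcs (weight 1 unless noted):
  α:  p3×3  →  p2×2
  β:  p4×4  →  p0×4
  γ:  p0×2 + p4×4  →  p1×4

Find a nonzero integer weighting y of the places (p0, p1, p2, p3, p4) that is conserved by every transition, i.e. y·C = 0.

Incidence matrix C (rows=places, cols=transitions):
        α    β    γ
   p0   0    4   -2
   p1   0    0    4
   p2   2    0    0
   p3  -3    0    0
   p4   0   -4   -4

Candidate y = [0, 0, 3, 2, 0]; check y·C column-wise:
  col α: 3·2 + 2·-3 = 0
  col β: 0·4 + 3·0 + 2·0 + 0·-4 = 0
  col γ: 0·-2 + 0·4 + 3·0 + 2·0 + 0·-4 = 0

y = (p0:0, p1:0, p2:3, p3:2, p4:0)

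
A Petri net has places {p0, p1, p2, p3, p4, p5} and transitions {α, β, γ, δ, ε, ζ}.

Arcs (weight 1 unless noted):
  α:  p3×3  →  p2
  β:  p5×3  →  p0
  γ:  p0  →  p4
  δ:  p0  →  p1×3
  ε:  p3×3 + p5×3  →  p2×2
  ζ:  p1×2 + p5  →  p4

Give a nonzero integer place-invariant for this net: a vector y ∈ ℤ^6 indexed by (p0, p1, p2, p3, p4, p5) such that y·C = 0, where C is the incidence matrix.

Incidence matrix C (rows=places, cols=transitions):
        α    β    γ    δ    ε    ζ
   p0   0    1   -1   -1    0    0
   p1   0    0    0    3    0   -2
   p2   1    0    0    0    2    0
   p3  -3    0    0    0   -3    0
   p4   0    0    1    0    0    1
   p5   0   -3    0    0   -3   -1

Candidate y = [3, 1, 3, 1, 3, 1]; check y·C column-wise:
  col α: 3·0 + 1·0 + 3·1 + 1·-3 + 3·0 + 1·0 = 0
  col β: 3·1 + 1·0 + 3·0 + 1·0 + 3·0 + 1·-3 = 0
  col γ: 3·-1 + 1·0 + 3·0 + 1·0 + 3·1 + 1·0 = 0
  col δ: 3·-1 + 1·3 + 3·0 + 1·0 + 3·0 + 1·0 = 0
  col ε: 3·0 + 1·0 + 3·2 + 1·-3 + 3·0 + 1·-3 = 0
  col ζ: 3·0 + 1·-2 + 3·0 + 1·0 + 3·1 + 1·-1 = 0

y = (p0:3, p1:1, p2:3, p3:1, p4:3, p5:1)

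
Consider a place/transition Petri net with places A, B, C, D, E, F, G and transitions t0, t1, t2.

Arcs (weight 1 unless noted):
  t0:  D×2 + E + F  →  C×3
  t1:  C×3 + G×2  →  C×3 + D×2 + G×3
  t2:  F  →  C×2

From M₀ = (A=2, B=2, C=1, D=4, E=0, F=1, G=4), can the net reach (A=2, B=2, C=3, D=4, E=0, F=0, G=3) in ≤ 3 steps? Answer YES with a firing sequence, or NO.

depth 0: 1 marking
depth 1: 2 markings reached so far
depth 2: 3 markings reached so far
depth 3: 4 markings reached so far
target is not among the 4 markings reachable within 3 steps

NO — not reachable within 3 firings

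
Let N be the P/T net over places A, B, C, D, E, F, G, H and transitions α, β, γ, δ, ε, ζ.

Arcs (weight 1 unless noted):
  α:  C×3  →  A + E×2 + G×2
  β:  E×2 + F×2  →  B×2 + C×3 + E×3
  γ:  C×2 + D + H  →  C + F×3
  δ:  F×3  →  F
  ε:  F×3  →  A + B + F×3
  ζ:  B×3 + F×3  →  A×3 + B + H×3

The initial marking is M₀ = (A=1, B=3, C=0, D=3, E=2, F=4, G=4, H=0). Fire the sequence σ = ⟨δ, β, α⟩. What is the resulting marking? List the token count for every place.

(A=2, B=5, C=0, D=3, E=5, F=0, G=6, H=0)

step 1: fire δ:  (A=1, B=3, C=0, D=3, E=2, F=4, G=4, H=0) → (A=1, B=3, C=0, D=3, E=2, F=2, G=4, H=0)
step 2: fire β:  (A=1, B=3, C=0, D=3, E=2, F=2, G=4, H=0) → (A=1, B=5, C=3, D=3, E=3, F=0, G=4, H=0)
step 3: fire α:  (A=1, B=5, C=3, D=3, E=3, F=0, G=4, H=0) → (A=2, B=5, C=0, D=3, E=5, F=0, G=6, H=0)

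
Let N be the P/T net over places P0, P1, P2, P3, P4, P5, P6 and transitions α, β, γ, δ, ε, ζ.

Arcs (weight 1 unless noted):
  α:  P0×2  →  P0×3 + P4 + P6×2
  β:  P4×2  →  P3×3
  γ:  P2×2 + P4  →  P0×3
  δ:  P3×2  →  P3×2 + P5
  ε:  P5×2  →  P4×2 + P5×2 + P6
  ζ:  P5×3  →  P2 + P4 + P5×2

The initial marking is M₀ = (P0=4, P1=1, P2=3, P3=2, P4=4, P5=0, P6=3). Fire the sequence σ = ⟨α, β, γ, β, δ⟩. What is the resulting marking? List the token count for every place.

step 1: fire α:  (P0=4, P1=1, P2=3, P3=2, P4=4, P5=0, P6=3) → (P0=5, P1=1, P2=3, P3=2, P4=5, P5=0, P6=5)
step 2: fire β:  (P0=5, P1=1, P2=3, P3=2, P4=5, P5=0, P6=5) → (P0=5, P1=1, P2=3, P3=5, P4=3, P5=0, P6=5)
step 3: fire γ:  (P0=5, P1=1, P2=3, P3=5, P4=3, P5=0, P6=5) → (P0=8, P1=1, P2=1, P3=5, P4=2, P5=0, P6=5)
step 4: fire β:  (P0=8, P1=1, P2=1, P3=5, P4=2, P5=0, P6=5) → (P0=8, P1=1, P2=1, P3=8, P4=0, P5=0, P6=5)
step 5: fire δ:  (P0=8, P1=1, P2=1, P3=8, P4=0, P5=0, P6=5) → (P0=8, P1=1, P2=1, P3=8, P4=0, P5=1, P6=5)

(P0=8, P1=1, P2=1, P3=8, P4=0, P5=1, P6=5)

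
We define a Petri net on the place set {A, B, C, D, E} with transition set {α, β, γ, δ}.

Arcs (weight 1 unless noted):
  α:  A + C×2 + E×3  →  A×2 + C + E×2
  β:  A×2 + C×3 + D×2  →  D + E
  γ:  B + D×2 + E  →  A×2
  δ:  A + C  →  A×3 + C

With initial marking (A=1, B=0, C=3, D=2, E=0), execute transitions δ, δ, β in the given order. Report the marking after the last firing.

step 1: fire δ:  (A=1, B=0, C=3, D=2, E=0) → (A=3, B=0, C=3, D=2, E=0)
step 2: fire δ:  (A=3, B=0, C=3, D=2, E=0) → (A=5, B=0, C=3, D=2, E=0)
step 3: fire β:  (A=5, B=0, C=3, D=2, E=0) → (A=3, B=0, C=0, D=1, E=1)

(A=3, B=0, C=0, D=1, E=1)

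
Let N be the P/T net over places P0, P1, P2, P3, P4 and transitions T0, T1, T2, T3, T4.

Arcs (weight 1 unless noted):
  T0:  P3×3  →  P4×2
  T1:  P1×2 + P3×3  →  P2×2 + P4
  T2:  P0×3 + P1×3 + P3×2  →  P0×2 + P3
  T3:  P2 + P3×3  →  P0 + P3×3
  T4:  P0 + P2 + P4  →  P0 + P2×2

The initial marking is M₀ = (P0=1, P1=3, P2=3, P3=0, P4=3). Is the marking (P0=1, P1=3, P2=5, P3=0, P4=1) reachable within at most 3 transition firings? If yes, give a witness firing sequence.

step 1: fire T4:  (P0=1, P1=3, P2=3, P3=0, P4=3) → (P0=1, P1=3, P2=4, P3=0, P4=2)
step 2: fire T4:  (P0=1, P1=3, P2=4, P3=0, P4=2) → (P0=1, P1=3, P2=5, P3=0, P4=1)

YES — reachable via ⟨T4, T4⟩ (2 firings)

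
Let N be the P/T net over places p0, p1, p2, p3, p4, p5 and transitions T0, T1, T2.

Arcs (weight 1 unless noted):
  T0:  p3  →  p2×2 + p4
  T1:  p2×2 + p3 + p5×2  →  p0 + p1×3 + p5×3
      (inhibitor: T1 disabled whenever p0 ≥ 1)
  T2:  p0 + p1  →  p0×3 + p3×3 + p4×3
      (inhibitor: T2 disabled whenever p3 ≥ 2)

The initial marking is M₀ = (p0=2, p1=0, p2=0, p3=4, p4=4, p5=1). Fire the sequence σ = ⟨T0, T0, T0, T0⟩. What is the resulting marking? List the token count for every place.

step 1: fire T0:  (p0=2, p1=0, p2=0, p3=4, p4=4, p5=1) → (p0=2, p1=0, p2=2, p3=3, p4=5, p5=1)
step 2: fire T0:  (p0=2, p1=0, p2=2, p3=3, p4=5, p5=1) → (p0=2, p1=0, p2=4, p3=2, p4=6, p5=1)
step 3: fire T0:  (p0=2, p1=0, p2=4, p3=2, p4=6, p5=1) → (p0=2, p1=0, p2=6, p3=1, p4=7, p5=1)
step 4: fire T0:  (p0=2, p1=0, p2=6, p3=1, p4=7, p5=1) → (p0=2, p1=0, p2=8, p3=0, p4=8, p5=1)

(p0=2, p1=0, p2=8, p3=0, p4=8, p5=1)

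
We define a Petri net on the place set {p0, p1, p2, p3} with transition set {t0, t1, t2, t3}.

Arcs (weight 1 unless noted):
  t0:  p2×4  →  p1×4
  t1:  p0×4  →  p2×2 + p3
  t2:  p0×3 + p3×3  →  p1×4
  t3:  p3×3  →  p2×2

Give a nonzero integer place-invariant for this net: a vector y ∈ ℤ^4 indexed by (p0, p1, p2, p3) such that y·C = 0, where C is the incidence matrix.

y = (p0:2, p1:3, p2:3, p3:2)

Incidence matrix C (rows=places, cols=transitions):
       t0   t1   t2   t3
   p0   0   -4   -3    0
   p1   4    0    4    0
   p2  -4    2    0    2
   p3   0    1   -3   -3

Candidate y = [2, 3, 3, 2]; check y·C column-wise:
  col t0: 2·0 + 3·4 + 3·-4 + 2·0 = 0
  col t1: 2·-4 + 3·0 + 3·2 + 2·1 = 0
  col t2: 2·-3 + 3·4 + 3·0 + 2·-3 = 0
  col t3: 2·0 + 3·0 + 3·2 + 2·-3 = 0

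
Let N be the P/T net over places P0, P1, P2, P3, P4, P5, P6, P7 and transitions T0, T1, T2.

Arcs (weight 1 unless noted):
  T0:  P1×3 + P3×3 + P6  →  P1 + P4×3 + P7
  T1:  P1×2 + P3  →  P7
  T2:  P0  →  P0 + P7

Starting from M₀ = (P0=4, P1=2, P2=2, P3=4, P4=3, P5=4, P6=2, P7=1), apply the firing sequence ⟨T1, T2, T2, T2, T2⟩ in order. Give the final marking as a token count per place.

(P0=4, P1=0, P2=2, P3=3, P4=3, P5=4, P6=2, P7=6)

step 1: fire T1:  (P0=4, P1=2, P2=2, P3=4, P4=3, P5=4, P6=2, P7=1) → (P0=4, P1=0, P2=2, P3=3, P4=3, P5=4, P6=2, P7=2)
step 2: fire T2:  (P0=4, P1=0, P2=2, P3=3, P4=3, P5=4, P6=2, P7=2) → (P0=4, P1=0, P2=2, P3=3, P4=3, P5=4, P6=2, P7=3)
step 3: fire T2:  (P0=4, P1=0, P2=2, P3=3, P4=3, P5=4, P6=2, P7=3) → (P0=4, P1=0, P2=2, P3=3, P4=3, P5=4, P6=2, P7=4)
step 4: fire T2:  (P0=4, P1=0, P2=2, P3=3, P4=3, P5=4, P6=2, P7=4) → (P0=4, P1=0, P2=2, P3=3, P4=3, P5=4, P6=2, P7=5)
step 5: fire T2:  (P0=4, P1=0, P2=2, P3=3, P4=3, P5=4, P6=2, P7=5) → (P0=4, P1=0, P2=2, P3=3, P4=3, P5=4, P6=2, P7=6)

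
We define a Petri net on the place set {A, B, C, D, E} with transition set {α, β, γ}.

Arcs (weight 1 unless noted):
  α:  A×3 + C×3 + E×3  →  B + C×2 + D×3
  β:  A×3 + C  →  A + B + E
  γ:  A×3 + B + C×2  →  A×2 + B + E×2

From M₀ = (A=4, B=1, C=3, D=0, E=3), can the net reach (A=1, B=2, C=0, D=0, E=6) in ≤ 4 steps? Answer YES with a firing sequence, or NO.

YES — reachable via ⟨γ, β⟩ (2 firings)

step 1: fire γ:  (A=4, B=1, C=3, D=0, E=3) → (A=3, B=1, C=1, D=0, E=5)
step 2: fire β:  (A=3, B=1, C=1, D=0, E=5) → (A=1, B=2, C=0, D=0, E=6)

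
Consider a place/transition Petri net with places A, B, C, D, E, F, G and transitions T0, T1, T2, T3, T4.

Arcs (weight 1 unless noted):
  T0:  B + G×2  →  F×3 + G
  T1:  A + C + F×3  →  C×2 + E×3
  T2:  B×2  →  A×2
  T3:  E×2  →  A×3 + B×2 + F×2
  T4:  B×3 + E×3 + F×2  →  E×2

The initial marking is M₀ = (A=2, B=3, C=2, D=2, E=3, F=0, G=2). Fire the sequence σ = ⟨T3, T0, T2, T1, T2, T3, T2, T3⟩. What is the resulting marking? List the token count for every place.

(A=16, B=2, C=3, D=2, E=0, F=6, G=1)

step 1: fire T3:  (A=2, B=3, C=2, D=2, E=3, F=0, G=2) → (A=5, B=5, C=2, D=2, E=1, F=2, G=2)
step 2: fire T0:  (A=5, B=5, C=2, D=2, E=1, F=2, G=2) → (A=5, B=4, C=2, D=2, E=1, F=5, G=1)
step 3: fire T2:  (A=5, B=4, C=2, D=2, E=1, F=5, G=1) → (A=7, B=2, C=2, D=2, E=1, F=5, G=1)
step 4: fire T1:  (A=7, B=2, C=2, D=2, E=1, F=5, G=1) → (A=6, B=2, C=3, D=2, E=4, F=2, G=1)
step 5: fire T2:  (A=6, B=2, C=3, D=2, E=4, F=2, G=1) → (A=8, B=0, C=3, D=2, E=4, F=2, G=1)
step 6: fire T3:  (A=8, B=0, C=3, D=2, E=4, F=2, G=1) → (A=11, B=2, C=3, D=2, E=2, F=4, G=1)
step 7: fire T2:  (A=11, B=2, C=3, D=2, E=2, F=4, G=1) → (A=13, B=0, C=3, D=2, E=2, F=4, G=1)
step 8: fire T3:  (A=13, B=0, C=3, D=2, E=2, F=4, G=1) → (A=16, B=2, C=3, D=2, E=0, F=6, G=1)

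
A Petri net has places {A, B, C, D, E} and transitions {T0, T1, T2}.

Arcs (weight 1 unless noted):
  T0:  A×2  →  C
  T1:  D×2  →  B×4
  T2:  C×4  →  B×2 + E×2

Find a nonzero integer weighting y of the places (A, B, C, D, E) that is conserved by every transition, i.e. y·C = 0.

Incidence matrix C (rows=places, cols=transitions):
       T0   T1   T2
    A  -2    0    0
    B   0    4    2
    C   1    0   -4
    D   0   -2    0
    E   0    0    2

Candidate y = [1, 4, 2, 8, 0]; check y·C column-wise:
  col T0: 1·-2 + 4·0 + 2·1 + 8·0 = 0
  col T1: 1·0 + 4·4 + 2·0 + 8·-2 = 0
  col T2: 1·0 + 4·2 + 2·-4 + 8·0 + 0·2 = 0

y = (A:1, B:4, C:2, D:8, E:0)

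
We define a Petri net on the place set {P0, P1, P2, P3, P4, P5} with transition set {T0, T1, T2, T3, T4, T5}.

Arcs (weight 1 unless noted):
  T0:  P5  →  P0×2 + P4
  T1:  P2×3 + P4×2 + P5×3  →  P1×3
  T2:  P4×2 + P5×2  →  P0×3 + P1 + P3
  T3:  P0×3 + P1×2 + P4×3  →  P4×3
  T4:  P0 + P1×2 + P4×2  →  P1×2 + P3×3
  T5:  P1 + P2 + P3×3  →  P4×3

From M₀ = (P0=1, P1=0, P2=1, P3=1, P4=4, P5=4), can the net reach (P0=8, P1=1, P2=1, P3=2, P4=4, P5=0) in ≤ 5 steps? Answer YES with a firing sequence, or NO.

step 1: fire T0:  (P0=1, P1=0, P2=1, P3=1, P4=4, P5=4) → (P0=3, P1=0, P2=1, P3=1, P4=5, P5=3)
step 2: fire T0:  (P0=3, P1=0, P2=1, P3=1, P4=5, P5=3) → (P0=5, P1=0, P2=1, P3=1, P4=6, P5=2)
step 3: fire T2:  (P0=5, P1=0, P2=1, P3=1, P4=6, P5=2) → (P0=8, P1=1, P2=1, P3=2, P4=4, P5=0)

YES — reachable via ⟨T0, T0, T2⟩ (3 firings)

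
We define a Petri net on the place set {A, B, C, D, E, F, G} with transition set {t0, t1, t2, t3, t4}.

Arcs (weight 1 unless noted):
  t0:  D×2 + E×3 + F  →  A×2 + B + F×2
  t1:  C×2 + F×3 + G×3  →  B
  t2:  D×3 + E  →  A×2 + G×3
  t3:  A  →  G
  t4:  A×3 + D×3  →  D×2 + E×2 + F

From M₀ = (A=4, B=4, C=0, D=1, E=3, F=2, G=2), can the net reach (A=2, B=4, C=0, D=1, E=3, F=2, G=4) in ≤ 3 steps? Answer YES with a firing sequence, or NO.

YES — reachable via ⟨t3, t3⟩ (2 firings)

step 1: fire t3:  (A=4, B=4, C=0, D=1, E=3, F=2, G=2) → (A=3, B=4, C=0, D=1, E=3, F=2, G=3)
step 2: fire t3:  (A=3, B=4, C=0, D=1, E=3, F=2, G=3) → (A=2, B=4, C=0, D=1, E=3, F=2, G=4)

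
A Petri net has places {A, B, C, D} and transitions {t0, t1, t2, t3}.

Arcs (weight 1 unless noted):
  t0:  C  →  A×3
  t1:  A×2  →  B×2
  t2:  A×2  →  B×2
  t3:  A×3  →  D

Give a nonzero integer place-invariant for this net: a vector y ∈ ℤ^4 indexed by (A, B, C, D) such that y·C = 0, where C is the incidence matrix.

y = (A:1, B:1, C:3, D:3)

Incidence matrix C (rows=places, cols=transitions):
       t0   t1   t2   t3
    A   3   -2   -2   -3
    B   0    2    2    0
    C  -1    0    0    0
    D   0    0    0    1

Candidate y = [1, 1, 3, 3]; check y·C column-wise:
  col t0: 1·3 + 1·0 + 3·-1 + 3·0 = 0
  col t1: 1·-2 + 1·2 + 3·0 + 3·0 = 0
  col t2: 1·-2 + 1·2 + 3·0 + 3·0 = 0
  col t3: 1·-3 + 1·0 + 3·0 + 3·1 = 0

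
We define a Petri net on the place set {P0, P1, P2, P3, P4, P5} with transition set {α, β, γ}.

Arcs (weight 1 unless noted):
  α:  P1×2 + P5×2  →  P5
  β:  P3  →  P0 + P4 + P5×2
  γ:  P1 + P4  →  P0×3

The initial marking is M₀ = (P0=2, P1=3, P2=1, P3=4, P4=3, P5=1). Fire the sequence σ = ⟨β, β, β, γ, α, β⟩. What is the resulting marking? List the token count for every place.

(P0=9, P1=0, P2=1, P3=0, P4=6, P5=8)

step 1: fire β:  (P0=2, P1=3, P2=1, P3=4, P4=3, P5=1) → (P0=3, P1=3, P2=1, P3=3, P4=4, P5=3)
step 2: fire β:  (P0=3, P1=3, P2=1, P3=3, P4=4, P5=3) → (P0=4, P1=3, P2=1, P3=2, P4=5, P5=5)
step 3: fire β:  (P0=4, P1=3, P2=1, P3=2, P4=5, P5=5) → (P0=5, P1=3, P2=1, P3=1, P4=6, P5=7)
step 4: fire γ:  (P0=5, P1=3, P2=1, P3=1, P4=6, P5=7) → (P0=8, P1=2, P2=1, P3=1, P4=5, P5=7)
step 5: fire α:  (P0=8, P1=2, P2=1, P3=1, P4=5, P5=7) → (P0=8, P1=0, P2=1, P3=1, P4=5, P5=6)
step 6: fire β:  (P0=8, P1=0, P2=1, P3=1, P4=5, P5=6) → (P0=9, P1=0, P2=1, P3=0, P4=6, P5=8)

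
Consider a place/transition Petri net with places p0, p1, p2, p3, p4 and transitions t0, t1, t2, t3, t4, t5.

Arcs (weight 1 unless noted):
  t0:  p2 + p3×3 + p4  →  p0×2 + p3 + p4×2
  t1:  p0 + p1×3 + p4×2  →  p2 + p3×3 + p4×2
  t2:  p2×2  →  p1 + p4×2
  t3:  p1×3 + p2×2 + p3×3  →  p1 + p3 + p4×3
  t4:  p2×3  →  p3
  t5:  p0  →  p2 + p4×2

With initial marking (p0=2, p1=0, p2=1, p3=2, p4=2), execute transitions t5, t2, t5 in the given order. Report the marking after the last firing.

(p0=0, p1=1, p2=1, p3=2, p4=8)

step 1: fire t5:  (p0=2, p1=0, p2=1, p3=2, p4=2) → (p0=1, p1=0, p2=2, p3=2, p4=4)
step 2: fire t2:  (p0=1, p1=0, p2=2, p3=2, p4=4) → (p0=1, p1=1, p2=0, p3=2, p4=6)
step 3: fire t5:  (p0=1, p1=1, p2=0, p3=2, p4=6) → (p0=0, p1=1, p2=1, p3=2, p4=8)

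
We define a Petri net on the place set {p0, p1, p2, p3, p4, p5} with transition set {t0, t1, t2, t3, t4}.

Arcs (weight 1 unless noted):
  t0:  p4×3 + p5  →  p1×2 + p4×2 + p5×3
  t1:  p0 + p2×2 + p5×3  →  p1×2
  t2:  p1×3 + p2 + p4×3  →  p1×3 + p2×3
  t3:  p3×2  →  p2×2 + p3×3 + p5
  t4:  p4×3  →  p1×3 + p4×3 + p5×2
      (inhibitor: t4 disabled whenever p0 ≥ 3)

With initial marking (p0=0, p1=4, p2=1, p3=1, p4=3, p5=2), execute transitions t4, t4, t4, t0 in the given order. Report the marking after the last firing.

(p0=0, p1=15, p2=1, p3=1, p4=2, p5=10)

step 1: fire t4:  (p0=0, p1=4, p2=1, p3=1, p4=3, p5=2) → (p0=0, p1=7, p2=1, p3=1, p4=3, p5=4)
step 2: fire t4:  (p0=0, p1=7, p2=1, p3=1, p4=3, p5=4) → (p0=0, p1=10, p2=1, p3=1, p4=3, p5=6)
step 3: fire t4:  (p0=0, p1=10, p2=1, p3=1, p4=3, p5=6) → (p0=0, p1=13, p2=1, p3=1, p4=3, p5=8)
step 4: fire t0:  (p0=0, p1=13, p2=1, p3=1, p4=3, p5=8) → (p0=0, p1=15, p2=1, p3=1, p4=2, p5=10)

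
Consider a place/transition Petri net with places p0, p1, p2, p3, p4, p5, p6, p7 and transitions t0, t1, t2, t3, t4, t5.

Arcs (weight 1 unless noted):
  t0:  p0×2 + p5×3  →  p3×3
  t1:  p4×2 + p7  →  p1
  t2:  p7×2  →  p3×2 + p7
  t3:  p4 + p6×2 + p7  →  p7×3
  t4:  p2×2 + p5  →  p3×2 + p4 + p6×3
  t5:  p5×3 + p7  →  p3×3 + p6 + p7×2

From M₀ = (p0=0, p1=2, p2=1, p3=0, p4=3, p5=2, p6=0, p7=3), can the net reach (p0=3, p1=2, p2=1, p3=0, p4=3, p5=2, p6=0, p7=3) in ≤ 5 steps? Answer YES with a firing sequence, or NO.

depth 0: 1 marking
depth 1: 3 markings reached so far
depth 2: 5 markings reached so far
depth 3: 6 markings reached so far
depth 4: 6 markings reached so far
(frontier empty at depth 4; search complete)
target is not among the 6 markings reachable within 5 steps

NO — not reachable within 5 firings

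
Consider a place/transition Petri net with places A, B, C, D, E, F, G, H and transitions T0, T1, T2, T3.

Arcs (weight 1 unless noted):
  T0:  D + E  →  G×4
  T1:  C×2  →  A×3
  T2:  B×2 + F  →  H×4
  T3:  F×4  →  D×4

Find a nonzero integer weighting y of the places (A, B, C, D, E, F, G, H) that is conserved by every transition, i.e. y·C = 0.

Incidence matrix C (rows=places, cols=transitions):
       T0   T1   T2   T3
    A   0    3    0    0
    B   0    0   -2    0
    C   0   -2    0    0
    D  -1    0    0    4
    E  -1    0    0    0
    F   0    0   -1   -4
    G   4    0    0    0
    H   0    0    4    0

Candidate y = [2, 0, 3, 0, 0, 0, 0, 0]; check y·C column-wise:
  col T0: 2·0 + 3·0 + 0·-1 + 0·-1 + 0·4 = 0
  col T1: 2·3 + 3·-2 = 0
  col T2: 2·0 + 0·-2 + 3·0 + 0·-1 + 0·4 = 0
  col T3: 2·0 + 3·0 + 0·4 + 0·-4 = 0

y = (A:2, B:0, C:3, D:0, E:0, F:0, G:0, H:0)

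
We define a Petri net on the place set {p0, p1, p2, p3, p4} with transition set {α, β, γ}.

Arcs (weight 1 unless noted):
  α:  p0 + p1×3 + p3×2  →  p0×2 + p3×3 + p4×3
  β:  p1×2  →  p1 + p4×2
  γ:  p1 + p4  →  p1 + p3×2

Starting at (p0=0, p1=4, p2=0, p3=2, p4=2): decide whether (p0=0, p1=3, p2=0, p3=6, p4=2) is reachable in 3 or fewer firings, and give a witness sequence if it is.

YES — reachable via ⟨β, γ, γ⟩ (3 firings)

step 1: fire β:  (p0=0, p1=4, p2=0, p3=2, p4=2) → (p0=0, p1=3, p2=0, p3=2, p4=4)
step 2: fire γ:  (p0=0, p1=3, p2=0, p3=2, p4=4) → (p0=0, p1=3, p2=0, p3=4, p4=3)
step 3: fire γ:  (p0=0, p1=3, p2=0, p3=4, p4=3) → (p0=0, p1=3, p2=0, p3=6, p4=2)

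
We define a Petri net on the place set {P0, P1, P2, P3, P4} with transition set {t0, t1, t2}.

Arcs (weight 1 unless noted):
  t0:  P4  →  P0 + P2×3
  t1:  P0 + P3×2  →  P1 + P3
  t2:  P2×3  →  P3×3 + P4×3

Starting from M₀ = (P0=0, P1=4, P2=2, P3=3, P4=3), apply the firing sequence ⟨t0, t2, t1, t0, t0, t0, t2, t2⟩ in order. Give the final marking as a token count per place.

(P0=3, P1=5, P2=5, P3=11, P4=8)

step 1: fire t0:  (P0=0, P1=4, P2=2, P3=3, P4=3) → (P0=1, P1=4, P2=5, P3=3, P4=2)
step 2: fire t2:  (P0=1, P1=4, P2=5, P3=3, P4=2) → (P0=1, P1=4, P2=2, P3=6, P4=5)
step 3: fire t1:  (P0=1, P1=4, P2=2, P3=6, P4=5) → (P0=0, P1=5, P2=2, P3=5, P4=5)
step 4: fire t0:  (P0=0, P1=5, P2=2, P3=5, P4=5) → (P0=1, P1=5, P2=5, P3=5, P4=4)
step 5: fire t0:  (P0=1, P1=5, P2=5, P3=5, P4=4) → (P0=2, P1=5, P2=8, P3=5, P4=3)
step 6: fire t0:  (P0=2, P1=5, P2=8, P3=5, P4=3) → (P0=3, P1=5, P2=11, P3=5, P4=2)
step 7: fire t2:  (P0=3, P1=5, P2=11, P3=5, P4=2) → (P0=3, P1=5, P2=8, P3=8, P4=5)
step 8: fire t2:  (P0=3, P1=5, P2=8, P3=8, P4=5) → (P0=3, P1=5, P2=5, P3=11, P4=8)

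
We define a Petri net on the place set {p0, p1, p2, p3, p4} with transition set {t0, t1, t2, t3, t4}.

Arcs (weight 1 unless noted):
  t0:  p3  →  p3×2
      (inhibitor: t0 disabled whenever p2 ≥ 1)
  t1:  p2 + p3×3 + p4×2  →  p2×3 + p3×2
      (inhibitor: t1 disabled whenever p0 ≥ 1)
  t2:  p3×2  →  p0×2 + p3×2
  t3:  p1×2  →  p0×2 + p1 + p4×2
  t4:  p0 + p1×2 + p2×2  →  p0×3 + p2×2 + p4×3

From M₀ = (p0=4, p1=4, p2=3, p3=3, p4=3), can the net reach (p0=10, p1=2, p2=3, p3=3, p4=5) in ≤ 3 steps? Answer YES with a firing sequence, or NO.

NO — not reachable within 3 firings

depth 0: 1 marking
depth 1: 4 markings reached so far
depth 2: 10 markings reached so far
depth 3: 18 markings reached so far
target is not among the 18 markings reachable within 3 steps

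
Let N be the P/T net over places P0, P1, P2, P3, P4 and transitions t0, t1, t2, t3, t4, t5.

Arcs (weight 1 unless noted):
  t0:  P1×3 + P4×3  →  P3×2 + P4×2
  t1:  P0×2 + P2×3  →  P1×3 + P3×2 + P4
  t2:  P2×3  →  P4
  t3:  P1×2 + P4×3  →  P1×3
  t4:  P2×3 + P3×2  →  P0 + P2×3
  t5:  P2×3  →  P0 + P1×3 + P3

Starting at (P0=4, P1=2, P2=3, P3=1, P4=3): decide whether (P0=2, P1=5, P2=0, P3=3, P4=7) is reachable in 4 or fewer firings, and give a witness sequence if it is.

depth 0: 1 marking
depth 1: 5 markings reached so far
depth 2: 10 markings reached so far
depth 3: 11 markings reached so far
depth 4: 11 markings reached so far
(frontier empty at depth 4; search complete)
target is not among the 11 markings reachable within 4 steps

NO — not reachable within 4 firings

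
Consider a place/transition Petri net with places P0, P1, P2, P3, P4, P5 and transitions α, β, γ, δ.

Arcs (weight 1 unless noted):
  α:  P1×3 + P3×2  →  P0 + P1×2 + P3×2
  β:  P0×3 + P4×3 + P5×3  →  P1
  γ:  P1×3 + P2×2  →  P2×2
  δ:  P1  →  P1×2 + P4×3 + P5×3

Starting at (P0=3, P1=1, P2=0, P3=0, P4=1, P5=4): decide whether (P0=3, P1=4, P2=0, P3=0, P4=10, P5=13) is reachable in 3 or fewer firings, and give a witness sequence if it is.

YES — reachable via ⟨δ, δ, δ⟩ (3 firings)

step 1: fire δ:  (P0=3, P1=1, P2=0, P3=0, P4=1, P5=4) → (P0=3, P1=2, P2=0, P3=0, P4=4, P5=7)
step 2: fire δ:  (P0=3, P1=2, P2=0, P3=0, P4=4, P5=7) → (P0=3, P1=3, P2=0, P3=0, P4=7, P5=10)
step 3: fire δ:  (P0=3, P1=3, P2=0, P3=0, P4=7, P5=10) → (P0=3, P1=4, P2=0, P3=0, P4=10, P5=13)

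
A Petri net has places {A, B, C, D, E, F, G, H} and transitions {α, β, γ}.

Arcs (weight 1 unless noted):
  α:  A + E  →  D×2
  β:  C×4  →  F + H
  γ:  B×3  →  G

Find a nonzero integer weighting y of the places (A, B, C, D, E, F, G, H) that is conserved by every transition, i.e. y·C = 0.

Incidence matrix C (rows=places, cols=transitions):
        α    β    γ
    A  -1    0    0
    B   0    0   -3
    C   0   -4    0
    D   2    0    0
    E  -1    0    0
    F   0    1    0
    G   0    0    1
    H   0    1    0

Candidate y = [2, 0, 0, 1, 0, 0, 0, 0]; check y·C column-wise:
  col α: 2·-1 + 1·2 + 0·-1 = 0
  col β: 2·0 + 0·-4 + 1·0 + 0·1 + 0·1 = 0
  col γ: 2·0 + 0·-3 + 1·0 + 0·1 = 0

y = (A:2, B:0, C:0, D:1, E:0, F:0, G:0, H:0)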